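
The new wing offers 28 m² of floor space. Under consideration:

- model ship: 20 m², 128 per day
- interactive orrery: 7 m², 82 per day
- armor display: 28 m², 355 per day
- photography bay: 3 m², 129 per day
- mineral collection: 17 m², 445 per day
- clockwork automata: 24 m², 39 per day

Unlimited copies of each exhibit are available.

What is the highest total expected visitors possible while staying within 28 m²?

1161

Taking 9×photography bay: 27 m² used, 1161 in expected visitors.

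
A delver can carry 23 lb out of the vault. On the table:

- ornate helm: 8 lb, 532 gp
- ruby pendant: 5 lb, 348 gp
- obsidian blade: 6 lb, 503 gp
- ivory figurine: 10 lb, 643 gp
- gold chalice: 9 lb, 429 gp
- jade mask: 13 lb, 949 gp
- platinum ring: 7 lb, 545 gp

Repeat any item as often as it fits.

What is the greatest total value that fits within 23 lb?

Best packing: ruby pendant + 3×obsidian blade — 23 lb, 1857 total.
Every other selection either busts 23 lb or fails to beat 1857.

1857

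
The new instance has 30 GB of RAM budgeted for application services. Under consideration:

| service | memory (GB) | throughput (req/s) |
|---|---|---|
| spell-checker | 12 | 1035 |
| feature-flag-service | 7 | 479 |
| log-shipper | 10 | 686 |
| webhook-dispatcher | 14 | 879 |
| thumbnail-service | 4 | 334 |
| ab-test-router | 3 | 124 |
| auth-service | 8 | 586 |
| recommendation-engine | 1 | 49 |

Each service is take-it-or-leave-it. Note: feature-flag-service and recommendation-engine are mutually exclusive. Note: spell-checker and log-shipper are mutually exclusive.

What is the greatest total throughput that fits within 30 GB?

2248

A density-first pass picks spell-checker + thumbnail-service + ab-test-router + auth-service + recommendation-engine — 2128 at 28 GB.
Replace ab-test-router and auth-service and recommendation-engine with webhook-dispatcher: the trade gains 120 net, giving 2248 at 30 GB.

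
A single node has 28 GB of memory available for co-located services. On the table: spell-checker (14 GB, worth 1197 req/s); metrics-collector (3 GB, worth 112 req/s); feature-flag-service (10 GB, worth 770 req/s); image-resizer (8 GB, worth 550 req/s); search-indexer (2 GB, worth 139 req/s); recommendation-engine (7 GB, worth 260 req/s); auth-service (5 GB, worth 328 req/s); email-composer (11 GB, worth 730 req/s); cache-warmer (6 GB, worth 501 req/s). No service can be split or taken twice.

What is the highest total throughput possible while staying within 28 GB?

By throughput per GB: spell-checker 85.50, cache-warmer 83.50, feature-flag-service 77.00, search-indexer 69.50 lead.
The ratio heuristic lands on spell-checker + search-indexer + auth-service + cache-warmer (2165) but leaves 1 GB idle.
Replace search-indexer and auth-service with image-resizer: the trade gains 83 net, giving 2248 at 28 GB.

2248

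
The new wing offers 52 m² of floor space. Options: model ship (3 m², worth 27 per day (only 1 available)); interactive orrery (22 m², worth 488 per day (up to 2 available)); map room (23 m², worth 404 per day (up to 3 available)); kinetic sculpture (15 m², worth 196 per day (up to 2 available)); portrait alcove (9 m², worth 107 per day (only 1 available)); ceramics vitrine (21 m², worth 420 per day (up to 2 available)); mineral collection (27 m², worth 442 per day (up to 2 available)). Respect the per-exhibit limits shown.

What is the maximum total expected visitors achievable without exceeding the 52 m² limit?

1015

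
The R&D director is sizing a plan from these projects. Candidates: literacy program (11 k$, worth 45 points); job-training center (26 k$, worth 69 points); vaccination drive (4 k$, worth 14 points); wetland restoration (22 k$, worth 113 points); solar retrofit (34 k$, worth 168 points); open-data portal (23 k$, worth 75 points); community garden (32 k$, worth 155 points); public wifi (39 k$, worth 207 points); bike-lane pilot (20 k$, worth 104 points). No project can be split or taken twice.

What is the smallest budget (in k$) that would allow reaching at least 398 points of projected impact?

Need the lightest bundle worth ≥ 398.
Taking vaccination drive + wetland restoration + solar retrofit + bike-lane pilot gives 399 (≥ 398) for 80 k$.
Below 80 k$ the best achievable stays under 398.

80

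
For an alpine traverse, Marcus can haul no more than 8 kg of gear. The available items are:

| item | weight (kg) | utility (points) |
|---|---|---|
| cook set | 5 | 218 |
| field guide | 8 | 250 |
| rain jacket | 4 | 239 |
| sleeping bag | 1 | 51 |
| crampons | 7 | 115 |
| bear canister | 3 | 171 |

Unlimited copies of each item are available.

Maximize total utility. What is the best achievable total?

478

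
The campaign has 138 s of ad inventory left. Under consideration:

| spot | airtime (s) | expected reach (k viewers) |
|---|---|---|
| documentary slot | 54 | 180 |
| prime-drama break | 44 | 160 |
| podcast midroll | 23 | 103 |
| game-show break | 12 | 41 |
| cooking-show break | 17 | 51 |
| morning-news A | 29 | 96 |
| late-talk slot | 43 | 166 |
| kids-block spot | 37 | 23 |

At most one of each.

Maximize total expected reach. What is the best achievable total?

500

Density check — podcast midroll 4.48, late-talk slot 3.86, prime-drama break 3.64, game-show break 3.42 are the best per s.
Filling by ratio: prime-drama break + podcast midroll + game-show break + late-talk slot for 470, with 16 s left unused.
Dropping prime-drama break and game-show break frees 56 s; slotting in documentary slot + cooking-show break (71 s) lifts the total to 500 at 137 s.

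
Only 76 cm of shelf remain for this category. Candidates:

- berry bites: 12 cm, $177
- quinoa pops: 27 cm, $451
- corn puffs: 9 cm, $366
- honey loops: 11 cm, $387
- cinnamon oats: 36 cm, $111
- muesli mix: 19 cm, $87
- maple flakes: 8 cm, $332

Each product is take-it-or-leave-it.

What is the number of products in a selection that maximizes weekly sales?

Best achievable weekly sales is 1713.
One optimal bundle: berry bites + quinoa pops + corn puffs + honey loops + maple flakes (67 cm).
Any selection reaching 1713 contains exactly 5 products.

5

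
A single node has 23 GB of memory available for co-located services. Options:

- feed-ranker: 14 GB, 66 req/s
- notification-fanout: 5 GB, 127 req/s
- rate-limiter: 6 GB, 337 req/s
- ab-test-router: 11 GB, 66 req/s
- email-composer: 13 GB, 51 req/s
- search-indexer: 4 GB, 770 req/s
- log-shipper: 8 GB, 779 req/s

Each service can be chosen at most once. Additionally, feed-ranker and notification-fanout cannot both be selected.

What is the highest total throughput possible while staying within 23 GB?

2013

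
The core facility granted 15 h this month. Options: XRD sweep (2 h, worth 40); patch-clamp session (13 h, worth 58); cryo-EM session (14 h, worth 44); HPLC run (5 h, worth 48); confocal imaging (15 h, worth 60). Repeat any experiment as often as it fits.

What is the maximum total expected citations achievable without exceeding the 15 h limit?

Density check — XRD sweep 20.00, HPLC run 9.60, patch-clamp session 4.46, confocal imaging 4.00 are the best per h.
The ratio ordering already packs tightly: 7×XRD sweep, 14 h, 280.

280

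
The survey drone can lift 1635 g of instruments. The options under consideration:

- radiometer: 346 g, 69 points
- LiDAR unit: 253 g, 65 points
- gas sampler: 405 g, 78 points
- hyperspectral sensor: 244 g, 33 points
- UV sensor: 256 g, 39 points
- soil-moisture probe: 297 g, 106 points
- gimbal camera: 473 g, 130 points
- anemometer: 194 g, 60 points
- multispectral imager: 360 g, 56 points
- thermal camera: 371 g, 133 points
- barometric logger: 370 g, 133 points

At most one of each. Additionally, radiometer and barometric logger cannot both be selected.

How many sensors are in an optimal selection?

4

The maximum data value within 1635 g is 502.
soil-moisture probe + gimbal camera + thermal camera + barometric logger hits 502 at 1511 g.
Any selection reaching 502 contains exactly 4 sensors.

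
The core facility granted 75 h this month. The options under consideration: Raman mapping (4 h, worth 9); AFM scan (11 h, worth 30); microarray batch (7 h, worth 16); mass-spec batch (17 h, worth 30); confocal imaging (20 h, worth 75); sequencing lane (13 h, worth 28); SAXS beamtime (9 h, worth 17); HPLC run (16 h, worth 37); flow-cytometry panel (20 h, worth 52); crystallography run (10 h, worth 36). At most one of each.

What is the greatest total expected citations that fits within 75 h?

Greedy by ratio would take Raman mapping + AFM scan + microarray batch + confocal imaging + flow-cytometry panel + crystallography run: 72 h used, total 218.
Replace Raman mapping and microarray batch with sequencing lane: the trade gains 3 net, giving 221 at 74 h.
That's the maximum — no swap from here does better than 221.

221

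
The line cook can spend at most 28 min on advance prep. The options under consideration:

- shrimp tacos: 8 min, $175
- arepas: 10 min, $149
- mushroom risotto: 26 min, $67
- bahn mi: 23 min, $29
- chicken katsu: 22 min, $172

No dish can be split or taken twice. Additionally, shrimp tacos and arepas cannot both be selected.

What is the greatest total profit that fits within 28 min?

Density check — shrimp tacos 21.88, arepas 14.90, chicken katsu 7.82, mushroom risotto 2.58 are the best per min.
Shrimp tacos uses 8 of the 28 min and totals 175.
Next best is chicken katsu at 172 (22 min) — short by 3.

175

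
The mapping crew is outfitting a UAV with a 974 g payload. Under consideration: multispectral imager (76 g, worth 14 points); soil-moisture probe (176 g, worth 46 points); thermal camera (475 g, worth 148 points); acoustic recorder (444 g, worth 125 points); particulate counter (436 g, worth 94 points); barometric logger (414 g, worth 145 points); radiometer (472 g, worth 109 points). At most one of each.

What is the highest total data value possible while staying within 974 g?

307

Taking multispectral imager + thermal camera + barometric logger: 965 g used, 307 in data value.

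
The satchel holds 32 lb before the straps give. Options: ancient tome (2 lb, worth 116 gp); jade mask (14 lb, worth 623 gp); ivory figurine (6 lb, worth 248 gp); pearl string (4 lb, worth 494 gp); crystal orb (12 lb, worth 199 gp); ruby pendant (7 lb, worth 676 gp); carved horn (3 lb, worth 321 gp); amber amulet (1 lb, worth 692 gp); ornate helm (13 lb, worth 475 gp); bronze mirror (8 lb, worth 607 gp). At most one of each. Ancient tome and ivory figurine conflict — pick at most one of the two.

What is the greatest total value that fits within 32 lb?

Density check — amber amulet 692.00, pearl string 123.50, carved horn 107.00 are the best per lb.
Best packing: ivory figurine + pearl string + ruby pendant + carved horn + amber amulet + bronze mirror — 29 lb, 3038 total.

3038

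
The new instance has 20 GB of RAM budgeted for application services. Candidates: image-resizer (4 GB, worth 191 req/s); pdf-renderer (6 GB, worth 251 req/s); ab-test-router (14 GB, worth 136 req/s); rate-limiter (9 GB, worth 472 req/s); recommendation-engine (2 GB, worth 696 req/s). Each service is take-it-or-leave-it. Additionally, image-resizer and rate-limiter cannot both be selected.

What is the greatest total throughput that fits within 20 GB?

Best packing: pdf-renderer + rate-limiter + recommendation-engine — 17 GB, 1419 total.
Next best is rate-limiter + recommendation-engine at 1168 (11 GB) — short by 251.

1419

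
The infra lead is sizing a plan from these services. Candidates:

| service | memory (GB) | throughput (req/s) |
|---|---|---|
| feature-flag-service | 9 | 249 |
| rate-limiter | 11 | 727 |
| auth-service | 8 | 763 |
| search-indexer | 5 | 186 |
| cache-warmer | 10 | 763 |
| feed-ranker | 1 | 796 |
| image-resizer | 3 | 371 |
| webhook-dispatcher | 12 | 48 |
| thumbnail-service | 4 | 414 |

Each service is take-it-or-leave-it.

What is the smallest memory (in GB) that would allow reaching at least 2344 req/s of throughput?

16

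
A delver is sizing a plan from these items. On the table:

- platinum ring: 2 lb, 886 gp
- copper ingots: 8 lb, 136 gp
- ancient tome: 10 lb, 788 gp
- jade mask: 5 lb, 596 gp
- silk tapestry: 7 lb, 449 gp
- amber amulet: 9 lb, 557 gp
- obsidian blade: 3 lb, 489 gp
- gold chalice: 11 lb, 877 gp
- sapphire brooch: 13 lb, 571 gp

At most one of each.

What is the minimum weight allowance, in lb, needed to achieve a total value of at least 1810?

Minimise lb subject to total value ≥ 1810.
Taking platinum ring + jade mask + obsidian blade gives 1971 (≥ 1810) for 10 lb.
No combination under 10 lb hits 1810.

10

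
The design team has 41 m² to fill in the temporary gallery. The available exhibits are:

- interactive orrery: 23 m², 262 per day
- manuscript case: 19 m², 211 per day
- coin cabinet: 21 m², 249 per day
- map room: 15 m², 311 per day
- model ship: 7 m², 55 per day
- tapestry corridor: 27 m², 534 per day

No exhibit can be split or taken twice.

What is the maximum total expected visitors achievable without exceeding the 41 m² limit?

589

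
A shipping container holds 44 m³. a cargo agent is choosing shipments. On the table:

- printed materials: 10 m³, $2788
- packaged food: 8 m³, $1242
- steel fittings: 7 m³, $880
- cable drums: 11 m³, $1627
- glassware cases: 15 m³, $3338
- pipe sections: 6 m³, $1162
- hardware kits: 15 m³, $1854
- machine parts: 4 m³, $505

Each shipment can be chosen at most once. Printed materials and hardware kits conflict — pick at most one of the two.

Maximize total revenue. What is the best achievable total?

Printed materials + packaged food + glassware cases + pipe sections + machine parts uses 43 of the 44 m³ and totals 9035.
The spare 1 m³ is too small for any remaining shipment, and no feasible exchange beats 9035.

9035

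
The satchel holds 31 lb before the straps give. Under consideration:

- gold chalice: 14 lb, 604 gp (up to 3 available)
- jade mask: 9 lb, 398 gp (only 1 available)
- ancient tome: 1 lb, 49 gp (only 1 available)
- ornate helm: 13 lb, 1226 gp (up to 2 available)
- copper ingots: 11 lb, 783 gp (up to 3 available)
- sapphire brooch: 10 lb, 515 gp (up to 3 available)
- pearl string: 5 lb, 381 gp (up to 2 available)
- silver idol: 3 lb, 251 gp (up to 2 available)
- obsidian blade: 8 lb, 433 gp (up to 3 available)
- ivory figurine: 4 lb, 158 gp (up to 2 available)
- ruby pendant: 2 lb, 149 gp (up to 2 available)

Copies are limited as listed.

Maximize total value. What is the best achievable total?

Density check — ornate helm 94.31, silver idol 83.67, pearl string 76.20 are the best per lb.
The ratio ordering already packs tightly: 2×ornate helm + silver idol + ruby pendant, 31 lb, 2852.
Nothing else within 31 lb beats 2852.

2852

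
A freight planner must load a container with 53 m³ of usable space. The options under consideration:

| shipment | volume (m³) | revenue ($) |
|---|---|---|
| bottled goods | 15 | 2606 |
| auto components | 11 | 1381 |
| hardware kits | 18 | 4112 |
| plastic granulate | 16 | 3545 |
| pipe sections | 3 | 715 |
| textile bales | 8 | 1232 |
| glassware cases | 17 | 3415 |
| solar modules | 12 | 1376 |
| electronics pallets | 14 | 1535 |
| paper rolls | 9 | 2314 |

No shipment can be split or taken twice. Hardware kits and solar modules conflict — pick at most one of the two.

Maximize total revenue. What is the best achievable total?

Filling by ratio: hardware kits + plastic granulate + pipe sections + paper rolls for 10686, with 7 m³ left unused.
Replace hardware kits with textile bales + glassware cases: the trade gains 535 net, giving 11221 at 53 m³.
That's the maximum — no feasible swap from here does better than 11221.

11221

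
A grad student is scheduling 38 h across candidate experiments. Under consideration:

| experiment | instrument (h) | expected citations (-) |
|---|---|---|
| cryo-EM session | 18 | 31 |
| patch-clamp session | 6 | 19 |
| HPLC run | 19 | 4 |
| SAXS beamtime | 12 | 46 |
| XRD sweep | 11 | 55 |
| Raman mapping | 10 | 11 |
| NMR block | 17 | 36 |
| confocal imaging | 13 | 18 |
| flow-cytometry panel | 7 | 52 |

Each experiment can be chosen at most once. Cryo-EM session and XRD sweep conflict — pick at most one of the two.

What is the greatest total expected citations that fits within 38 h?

The ratio ordering already packs tightly: patch-clamp session + SAXS beamtime + XRD sweep + flow-cytometry panel, 36 h, 172.

172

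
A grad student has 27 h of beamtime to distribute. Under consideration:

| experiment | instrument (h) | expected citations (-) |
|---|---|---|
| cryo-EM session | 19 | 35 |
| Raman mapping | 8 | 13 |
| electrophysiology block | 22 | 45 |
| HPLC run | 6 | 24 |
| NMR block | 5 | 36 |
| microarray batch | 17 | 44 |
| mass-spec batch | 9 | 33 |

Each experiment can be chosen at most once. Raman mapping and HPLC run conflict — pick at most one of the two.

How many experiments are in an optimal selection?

3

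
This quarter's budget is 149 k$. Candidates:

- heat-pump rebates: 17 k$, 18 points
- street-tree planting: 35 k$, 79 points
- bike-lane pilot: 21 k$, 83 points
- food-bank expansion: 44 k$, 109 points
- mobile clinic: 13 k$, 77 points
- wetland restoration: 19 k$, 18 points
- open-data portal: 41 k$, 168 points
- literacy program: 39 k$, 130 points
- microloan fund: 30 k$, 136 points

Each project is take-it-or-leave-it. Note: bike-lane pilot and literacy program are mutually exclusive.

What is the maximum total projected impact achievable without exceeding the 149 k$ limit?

573

Density check — mobile clinic 5.92, microloan fund 4.53, open-data portal 4.10 are the best per k$.
Bike-lane pilot + food-bank expansion + mobile clinic + open-data portal + microloan fund uses 149 of the 149 k$ and totals 573.
Runner-up street-tree planting + bike-lane pilot + mobile clinic + open-data portal + microloan fund tops out at 543.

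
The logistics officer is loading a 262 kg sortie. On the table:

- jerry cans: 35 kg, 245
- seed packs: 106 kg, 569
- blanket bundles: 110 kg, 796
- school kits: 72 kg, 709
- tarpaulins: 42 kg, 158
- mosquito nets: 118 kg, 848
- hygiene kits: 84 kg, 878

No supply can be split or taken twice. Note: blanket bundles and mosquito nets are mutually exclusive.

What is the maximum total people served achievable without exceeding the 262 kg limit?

Ranking by ratio (people served/kg): hygiene kits 10.45, school kits 9.85, blanket bundles 7.24.
Taking the top-ratio supplies first gives jerry cans + school kits + tarpaulins + hygiene kits for 1990 (233 kg).
The 77 kg tied up in jerry cans and tarpaulins is better spent on seed packs — total rises to 2156 (262 kg).
The closest alternative, jerry cans + school kits + tarpaulins + hygiene kits, reaches only 1990.

2156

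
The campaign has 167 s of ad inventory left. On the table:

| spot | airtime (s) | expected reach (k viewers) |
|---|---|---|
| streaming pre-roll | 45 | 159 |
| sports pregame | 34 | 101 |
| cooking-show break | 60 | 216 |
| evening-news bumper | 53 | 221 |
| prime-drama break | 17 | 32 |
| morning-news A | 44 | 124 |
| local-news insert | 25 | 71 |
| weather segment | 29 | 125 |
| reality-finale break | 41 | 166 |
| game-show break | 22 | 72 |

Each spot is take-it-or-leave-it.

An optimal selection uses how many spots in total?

4

Optimal total is 636.
One optimal bundle: evening-news bumper + morning-news A + weather segment + reality-finale break (167 s).
Every optimal selection uses 4 spots.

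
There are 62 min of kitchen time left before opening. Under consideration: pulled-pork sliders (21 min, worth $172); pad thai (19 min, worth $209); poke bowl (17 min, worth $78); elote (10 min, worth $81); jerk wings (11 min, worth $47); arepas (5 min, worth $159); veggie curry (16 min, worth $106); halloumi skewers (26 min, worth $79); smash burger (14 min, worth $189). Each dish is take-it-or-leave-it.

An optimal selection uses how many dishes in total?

4

Best achievable profit is 729.
pulled-pork sliders + pad thai + arepas + smash burger hits 729 at 59 min.
All optima have 4 dishes.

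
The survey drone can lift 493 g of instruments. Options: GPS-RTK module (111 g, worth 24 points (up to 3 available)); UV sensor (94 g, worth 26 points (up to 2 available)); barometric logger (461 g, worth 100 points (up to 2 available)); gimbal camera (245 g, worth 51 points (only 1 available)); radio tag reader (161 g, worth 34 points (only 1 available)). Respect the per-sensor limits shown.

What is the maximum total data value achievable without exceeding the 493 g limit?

By data value per g: UV sensor 0.28, barometric logger 0.22, GPS-RTK module 0.22, radio tag reader 0.21 lead.
Filling by ratio: 2×GPS-RTK module + 2×UV sensor for 100, with 83 g left unused.
Replace GPS-RTK module with radio tag reader: the trade gains 10 net, giving 110 at 460 g.

110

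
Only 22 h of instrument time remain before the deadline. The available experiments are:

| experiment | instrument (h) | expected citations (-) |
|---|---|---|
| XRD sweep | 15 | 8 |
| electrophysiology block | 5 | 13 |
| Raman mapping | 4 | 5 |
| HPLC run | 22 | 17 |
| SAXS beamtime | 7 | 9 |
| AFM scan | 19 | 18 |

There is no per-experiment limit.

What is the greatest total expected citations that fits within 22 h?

52

Density check — electrophysiology block 2.60, SAXS beamtime 1.29, Raman mapping 1.25, AFM scan 0.95 are the best per h.
Taking 4×electrophysiology block: 20 h used, 52 in expected citations.
The spare 2 h is too small for any remaining experiment, and no exchange beats 52.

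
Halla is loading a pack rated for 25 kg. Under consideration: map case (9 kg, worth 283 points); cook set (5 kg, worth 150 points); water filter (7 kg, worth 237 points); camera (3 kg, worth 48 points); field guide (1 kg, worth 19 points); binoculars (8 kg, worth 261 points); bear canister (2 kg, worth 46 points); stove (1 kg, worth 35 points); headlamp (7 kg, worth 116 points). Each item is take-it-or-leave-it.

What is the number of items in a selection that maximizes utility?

4

The maximum utility within 25 kg is 816.
One optimal bundle: map case + water filter + binoculars + stove (25 kg).
Every optimal selection uses 4 items.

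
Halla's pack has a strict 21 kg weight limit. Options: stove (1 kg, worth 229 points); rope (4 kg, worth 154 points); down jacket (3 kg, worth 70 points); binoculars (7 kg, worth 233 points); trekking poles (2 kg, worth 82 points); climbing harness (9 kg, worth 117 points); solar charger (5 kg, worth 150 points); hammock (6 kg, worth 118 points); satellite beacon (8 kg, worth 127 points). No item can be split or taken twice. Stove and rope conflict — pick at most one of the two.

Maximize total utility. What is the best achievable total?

Taking stove + binoculars + trekking poles + solar charger + hammock: 21 kg used, 812 in utility.

812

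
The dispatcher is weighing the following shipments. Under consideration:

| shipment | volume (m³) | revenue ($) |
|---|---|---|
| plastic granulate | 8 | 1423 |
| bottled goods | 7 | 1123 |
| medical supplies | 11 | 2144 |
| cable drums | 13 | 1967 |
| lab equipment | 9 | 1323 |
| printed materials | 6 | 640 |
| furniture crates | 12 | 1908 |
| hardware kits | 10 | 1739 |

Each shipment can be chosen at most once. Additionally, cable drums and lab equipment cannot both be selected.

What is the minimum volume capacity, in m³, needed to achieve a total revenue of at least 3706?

21

Minimise m³ subject to total revenue ≥ 3706.
Taking medical supplies + hardware kits gives 3883 (≥ 3706) for 21 m³.
Below 21 m³ the best achievable stays under 3706.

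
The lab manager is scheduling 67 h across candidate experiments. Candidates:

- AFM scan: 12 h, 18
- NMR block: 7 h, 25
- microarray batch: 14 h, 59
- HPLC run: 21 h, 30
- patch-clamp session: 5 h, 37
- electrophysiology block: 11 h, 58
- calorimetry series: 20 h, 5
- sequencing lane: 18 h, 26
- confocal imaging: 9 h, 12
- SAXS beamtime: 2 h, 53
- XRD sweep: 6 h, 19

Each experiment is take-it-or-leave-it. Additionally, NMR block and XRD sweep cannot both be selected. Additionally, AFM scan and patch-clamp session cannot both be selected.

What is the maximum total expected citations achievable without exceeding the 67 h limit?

270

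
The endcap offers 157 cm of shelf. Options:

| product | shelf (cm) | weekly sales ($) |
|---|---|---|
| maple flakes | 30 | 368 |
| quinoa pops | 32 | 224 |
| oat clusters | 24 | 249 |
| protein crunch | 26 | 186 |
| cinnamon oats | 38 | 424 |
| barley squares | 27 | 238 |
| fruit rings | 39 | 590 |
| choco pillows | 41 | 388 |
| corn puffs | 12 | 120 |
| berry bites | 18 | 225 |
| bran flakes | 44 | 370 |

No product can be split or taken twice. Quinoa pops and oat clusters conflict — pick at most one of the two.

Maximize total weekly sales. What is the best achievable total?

Maple flakes + oat clusters + cinnamon oats + fruit rings + berry bites uses 149 of the 157 cm and totals 1856.

1856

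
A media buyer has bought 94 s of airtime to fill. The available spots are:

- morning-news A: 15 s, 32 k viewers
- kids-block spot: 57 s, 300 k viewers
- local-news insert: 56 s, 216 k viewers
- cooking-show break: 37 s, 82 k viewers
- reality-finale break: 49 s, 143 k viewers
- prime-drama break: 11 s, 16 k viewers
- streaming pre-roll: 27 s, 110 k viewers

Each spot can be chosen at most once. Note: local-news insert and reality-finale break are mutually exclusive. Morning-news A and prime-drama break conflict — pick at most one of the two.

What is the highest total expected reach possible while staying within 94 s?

410

Best packing: kids-block spot + streaming pre-roll — 84 s, 410 total.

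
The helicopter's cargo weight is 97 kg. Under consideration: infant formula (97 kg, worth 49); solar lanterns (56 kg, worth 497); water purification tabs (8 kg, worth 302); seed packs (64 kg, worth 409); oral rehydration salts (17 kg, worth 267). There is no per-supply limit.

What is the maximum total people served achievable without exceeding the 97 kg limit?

Ranking by ratio (people served/kg): water purification tabs 37.75, oral rehydration salts 15.71, solar lanterns 8.88, seed packs 6.39.
12×water purification tabs uses 96 of the 97 kg and totals 3624.

3624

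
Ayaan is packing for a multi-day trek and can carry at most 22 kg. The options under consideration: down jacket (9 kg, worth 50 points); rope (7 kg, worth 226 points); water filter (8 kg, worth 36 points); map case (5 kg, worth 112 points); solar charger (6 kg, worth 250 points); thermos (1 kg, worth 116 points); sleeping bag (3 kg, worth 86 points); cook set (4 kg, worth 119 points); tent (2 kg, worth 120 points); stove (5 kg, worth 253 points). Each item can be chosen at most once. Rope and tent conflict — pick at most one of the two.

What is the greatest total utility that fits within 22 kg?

944

Taking solar charger + thermos + sleeping bag + cook set + tent + stove: 21 kg used, 944 in utility.
Every other selection either busts 22 kg or breaks a pairing rule or fails to beat 944.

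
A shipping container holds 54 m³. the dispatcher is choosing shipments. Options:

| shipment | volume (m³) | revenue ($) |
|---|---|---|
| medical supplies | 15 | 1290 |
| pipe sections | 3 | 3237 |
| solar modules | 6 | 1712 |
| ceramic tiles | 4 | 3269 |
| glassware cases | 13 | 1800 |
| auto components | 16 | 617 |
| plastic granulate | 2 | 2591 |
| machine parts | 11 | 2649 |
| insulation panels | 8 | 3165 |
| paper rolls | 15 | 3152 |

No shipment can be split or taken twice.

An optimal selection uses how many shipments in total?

The maximum revenue within 54 m³ is 19775.
For example pipe sections + solar modules + ceramic tiles + plastic granulate + machine parts + insulation panels + paper rolls achieves it, using 49 m³.
Every optimal selection uses 7 shipments.

7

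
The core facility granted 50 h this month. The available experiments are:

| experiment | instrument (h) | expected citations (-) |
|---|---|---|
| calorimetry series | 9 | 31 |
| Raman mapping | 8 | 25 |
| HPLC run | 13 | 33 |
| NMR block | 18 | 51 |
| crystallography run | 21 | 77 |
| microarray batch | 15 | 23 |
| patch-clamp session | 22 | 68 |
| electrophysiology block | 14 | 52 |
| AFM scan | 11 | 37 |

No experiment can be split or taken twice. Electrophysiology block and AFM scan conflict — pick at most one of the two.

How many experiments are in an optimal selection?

4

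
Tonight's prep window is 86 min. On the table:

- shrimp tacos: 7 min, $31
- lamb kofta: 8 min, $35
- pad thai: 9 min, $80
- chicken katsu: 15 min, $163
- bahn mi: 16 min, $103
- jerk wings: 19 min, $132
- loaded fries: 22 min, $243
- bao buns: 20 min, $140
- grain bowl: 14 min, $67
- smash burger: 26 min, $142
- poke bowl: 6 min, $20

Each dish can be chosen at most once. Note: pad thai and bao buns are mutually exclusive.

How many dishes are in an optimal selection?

5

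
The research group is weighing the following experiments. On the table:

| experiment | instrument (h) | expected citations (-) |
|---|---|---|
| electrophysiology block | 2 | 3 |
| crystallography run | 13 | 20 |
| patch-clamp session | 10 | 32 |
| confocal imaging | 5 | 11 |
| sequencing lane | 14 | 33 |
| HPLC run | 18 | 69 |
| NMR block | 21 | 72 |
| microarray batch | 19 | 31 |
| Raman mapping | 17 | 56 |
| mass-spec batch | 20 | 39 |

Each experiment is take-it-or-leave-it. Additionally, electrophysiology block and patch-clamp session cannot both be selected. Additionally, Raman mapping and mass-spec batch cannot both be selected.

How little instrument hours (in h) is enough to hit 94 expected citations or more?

28

Need the lightest bundle worth ≥ 94.
patch-clamp session + HPLC run: 101 expected citations at 28 h.
Below 28 h the best achievable stays under 94.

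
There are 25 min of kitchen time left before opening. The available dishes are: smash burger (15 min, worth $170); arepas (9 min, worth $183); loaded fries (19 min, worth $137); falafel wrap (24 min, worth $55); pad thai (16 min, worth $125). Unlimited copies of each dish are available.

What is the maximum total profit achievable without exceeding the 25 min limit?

2×arepas uses 18 of the 25 min and totals 366.

366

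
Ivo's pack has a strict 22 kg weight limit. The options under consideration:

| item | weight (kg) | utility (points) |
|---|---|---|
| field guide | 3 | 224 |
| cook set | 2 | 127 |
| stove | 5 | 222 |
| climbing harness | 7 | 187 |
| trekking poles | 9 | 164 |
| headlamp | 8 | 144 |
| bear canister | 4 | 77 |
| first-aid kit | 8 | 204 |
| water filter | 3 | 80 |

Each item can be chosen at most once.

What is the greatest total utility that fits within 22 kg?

857

A density-first pass picks field guide + cook set + stove + climbing harness + water filter — 840 at 20 kg.
Dropping climbing harness frees 7 kg; slotting in first-aid kit (8 kg) lifts the total to 857 at 21 kg.
That's the maximum — no swap from here does better than 857.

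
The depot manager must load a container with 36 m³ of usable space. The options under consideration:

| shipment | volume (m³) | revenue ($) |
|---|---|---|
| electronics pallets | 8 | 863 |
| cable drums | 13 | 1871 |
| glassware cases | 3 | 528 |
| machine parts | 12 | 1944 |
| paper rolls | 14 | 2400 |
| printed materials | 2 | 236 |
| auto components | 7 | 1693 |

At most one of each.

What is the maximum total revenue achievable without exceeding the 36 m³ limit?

6565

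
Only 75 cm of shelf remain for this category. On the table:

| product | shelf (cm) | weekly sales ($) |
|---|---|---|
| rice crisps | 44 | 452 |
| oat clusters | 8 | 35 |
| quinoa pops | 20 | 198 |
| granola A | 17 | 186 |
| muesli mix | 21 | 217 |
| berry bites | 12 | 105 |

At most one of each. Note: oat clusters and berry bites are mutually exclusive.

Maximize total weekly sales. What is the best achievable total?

743

By weekly sales per cm: granola A 10.94, muesli mix 10.33, rice crisps 10.27 lead.
The ratio heuristic lands on quinoa pops + granola A + muesli mix + berry bites (706) but leaves 5 cm idle.
Dropping quinoa pops and muesli mix frees 41 cm; slotting in rice crisps (44 cm) lifts the total to 743 at 73 cm.
Nothing else feasible within 75 cm beats 743.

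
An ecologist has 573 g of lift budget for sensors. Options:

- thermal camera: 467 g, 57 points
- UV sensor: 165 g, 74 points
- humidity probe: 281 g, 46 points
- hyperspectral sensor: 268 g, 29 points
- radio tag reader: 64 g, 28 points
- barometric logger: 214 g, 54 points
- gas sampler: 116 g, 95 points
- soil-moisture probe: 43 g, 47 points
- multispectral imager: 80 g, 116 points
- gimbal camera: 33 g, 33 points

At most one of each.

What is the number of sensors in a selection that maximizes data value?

Optimal total is 393.
For example UV sensor + radio tag reader + gas sampler + soil-moisture probe + multispectral imager + gimbal camera achieves it, using 501 g.
Any selection reaching 393 contains exactly 6 sensors.

6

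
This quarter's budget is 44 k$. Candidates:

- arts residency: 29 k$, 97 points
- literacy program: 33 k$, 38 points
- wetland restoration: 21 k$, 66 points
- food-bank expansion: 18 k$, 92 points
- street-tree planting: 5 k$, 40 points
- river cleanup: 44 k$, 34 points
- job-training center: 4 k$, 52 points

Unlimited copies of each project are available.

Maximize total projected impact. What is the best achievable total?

Taking 11×job-training center: 44 k$ used, 572 in projected impact.
No other feasible combination exceeds 572.

572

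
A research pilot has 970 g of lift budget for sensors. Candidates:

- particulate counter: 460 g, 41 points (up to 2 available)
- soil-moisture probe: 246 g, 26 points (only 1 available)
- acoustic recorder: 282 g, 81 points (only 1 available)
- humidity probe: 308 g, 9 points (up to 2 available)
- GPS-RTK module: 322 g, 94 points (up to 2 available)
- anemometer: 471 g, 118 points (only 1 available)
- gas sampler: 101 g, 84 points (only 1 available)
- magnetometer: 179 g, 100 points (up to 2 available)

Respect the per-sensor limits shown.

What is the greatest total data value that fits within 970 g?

402

Greedy by ratio would take GPS-RTK module + gas sampler + 2×magnetometer: 781 g used, total 378.
Replace GPS-RTK module with anemometer: the trade gains 24 net, giving 402 at 930 g.
Every other selection either busts 970 g or exceeds an availability limit or fails to beat 402.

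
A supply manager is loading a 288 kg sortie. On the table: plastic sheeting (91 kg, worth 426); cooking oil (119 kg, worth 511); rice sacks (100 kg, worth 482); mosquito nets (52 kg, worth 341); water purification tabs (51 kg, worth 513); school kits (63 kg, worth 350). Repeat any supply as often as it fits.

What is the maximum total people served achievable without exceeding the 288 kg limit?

2565

Taking 5×water purification tabs: 255 kg used, 2565 in people served.
The spare 33 kg is too small for any remaining supply, and no exchange beats 2565.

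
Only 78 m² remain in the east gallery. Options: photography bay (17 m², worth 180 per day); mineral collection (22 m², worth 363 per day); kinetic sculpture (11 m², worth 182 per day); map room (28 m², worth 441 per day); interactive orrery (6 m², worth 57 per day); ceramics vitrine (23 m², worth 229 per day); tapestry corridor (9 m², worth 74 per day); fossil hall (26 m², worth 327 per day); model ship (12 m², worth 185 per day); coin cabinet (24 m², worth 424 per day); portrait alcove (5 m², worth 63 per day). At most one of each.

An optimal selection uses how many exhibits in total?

Optimal total is 1234.
mineral collection + kinetic sculpture + map room + model ship + portrait alcove hits 1234 at 78 m².
All optima have 5 exhibits.

5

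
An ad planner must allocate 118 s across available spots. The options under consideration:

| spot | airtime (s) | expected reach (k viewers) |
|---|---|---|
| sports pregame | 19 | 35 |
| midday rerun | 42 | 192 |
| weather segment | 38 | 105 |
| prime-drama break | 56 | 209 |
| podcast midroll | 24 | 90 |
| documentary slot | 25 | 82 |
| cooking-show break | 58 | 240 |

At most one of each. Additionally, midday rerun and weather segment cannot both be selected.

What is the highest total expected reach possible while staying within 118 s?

449

By expected reach per s: midday rerun 4.57, cooking-show break 4.14, podcast midroll 3.75 lead.
A density-first pass picks midday rerun + cooking-show break — 432 at 100 s.
Replace midday rerun with prime-drama break: the trade gains 17 net, giving 449 at 114 s.
Runner-up sports pregame + midday rerun + prime-drama break tops out at 436.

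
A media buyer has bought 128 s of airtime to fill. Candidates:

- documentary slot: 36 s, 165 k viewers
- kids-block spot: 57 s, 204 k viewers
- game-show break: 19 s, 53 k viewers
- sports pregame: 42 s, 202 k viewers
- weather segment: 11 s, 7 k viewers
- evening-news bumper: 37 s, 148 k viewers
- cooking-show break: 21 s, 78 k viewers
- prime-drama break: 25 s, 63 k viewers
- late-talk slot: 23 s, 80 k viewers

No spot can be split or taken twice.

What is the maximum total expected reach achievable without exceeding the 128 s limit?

Ranking by ratio (expected reach/s): sports pregame 4.81, documentary slot 4.58, evening-news bumper 4.00, cooking-show break 3.71.
A density-first pass picks documentary slot + sports pregame + weather segment + evening-news bumper — 522 at 126 s.
Dropping weather segment and evening-news bumper frees 48 s; slotting in cooking-show break + late-talk slot (44 s) lifts the total to 525 at 122 s.
The spare 6 s is too small for any remaining spot, and no exchange beats 525.

525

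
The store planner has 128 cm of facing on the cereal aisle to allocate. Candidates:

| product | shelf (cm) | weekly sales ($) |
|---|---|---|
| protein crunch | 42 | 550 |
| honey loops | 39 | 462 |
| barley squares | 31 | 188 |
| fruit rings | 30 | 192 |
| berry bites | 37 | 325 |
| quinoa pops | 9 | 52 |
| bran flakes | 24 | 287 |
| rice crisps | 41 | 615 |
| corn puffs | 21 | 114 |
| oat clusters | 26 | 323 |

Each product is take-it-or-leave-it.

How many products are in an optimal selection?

The maximum weekly sales within 128 cm is 1627.
One optimal bundle: protein crunch + honey loops + rice crisps (122 cm).
All optima have 3 products.

3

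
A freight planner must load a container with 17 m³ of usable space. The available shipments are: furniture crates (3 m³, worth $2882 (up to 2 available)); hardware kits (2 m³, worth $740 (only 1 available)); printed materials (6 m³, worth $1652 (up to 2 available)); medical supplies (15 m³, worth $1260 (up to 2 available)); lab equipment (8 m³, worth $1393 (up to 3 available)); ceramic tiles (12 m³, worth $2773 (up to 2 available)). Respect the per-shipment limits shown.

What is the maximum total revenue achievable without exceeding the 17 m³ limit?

Best packing: 2×furniture crates + hardware kits + printed materials — 14 m³, 8156 total.
That's the maximum — no swap from here does better than 8156.

8156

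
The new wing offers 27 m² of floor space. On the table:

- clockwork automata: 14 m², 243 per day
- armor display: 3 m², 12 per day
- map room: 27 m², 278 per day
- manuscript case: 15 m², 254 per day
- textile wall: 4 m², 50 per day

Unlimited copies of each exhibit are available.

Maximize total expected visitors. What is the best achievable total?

404

A density-first pass picks clockwork automata + 3×textile wall — 393 at 26 m².
The 14 m² tied up in clockwork automata is better spent on manuscript case — total rises to 404 (27 m²).
That's the maximum — no swap from here does better than 404.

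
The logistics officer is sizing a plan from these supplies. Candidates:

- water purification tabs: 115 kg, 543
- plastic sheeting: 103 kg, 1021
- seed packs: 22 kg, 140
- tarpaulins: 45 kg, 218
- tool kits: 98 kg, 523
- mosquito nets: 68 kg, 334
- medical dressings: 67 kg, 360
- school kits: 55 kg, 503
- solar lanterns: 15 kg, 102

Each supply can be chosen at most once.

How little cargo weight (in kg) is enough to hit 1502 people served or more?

Minimise kg subject to total people served ≥ 1502.
Taking plastic sheeting + school kits gives 1524 (≥ 1502) for 158 kg.
Below 158 kg the best achievable stays under 1502.

158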